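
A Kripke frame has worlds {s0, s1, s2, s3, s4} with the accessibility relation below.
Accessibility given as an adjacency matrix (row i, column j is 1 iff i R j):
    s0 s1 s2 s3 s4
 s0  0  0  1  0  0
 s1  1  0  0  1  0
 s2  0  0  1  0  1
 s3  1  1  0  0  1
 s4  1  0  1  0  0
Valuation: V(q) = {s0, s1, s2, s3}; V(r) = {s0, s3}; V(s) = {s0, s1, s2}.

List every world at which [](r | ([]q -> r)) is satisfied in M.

s0, s1, s4

Let φ = [](r | ([]q -> r)). Evaluate φ at each world:
  s0 (successors {s2}): φ is true.
  s1 (successors {s0, s3}): φ is true.
  s2 (successors {s2, s4}): φ is false.
  s3 (successors {s0, s1, s4}): φ is false.
  s4 (successors {s0, s2}): φ is true.
For instance, at s4:
  At s4: [](r | ([]q -> r)) requires r | ([]q -> r) at every successor {s0, s2}.
      At s0: r is true, []q -> r is true, so r | ([]q -> r) is true.
      At s2: r is false, []q -> r is true, so r | ([]q -> r) is true.
  So [](r | ([]q -> r)) is true at s4.
Satisfying worlds: {s0, s1, s4}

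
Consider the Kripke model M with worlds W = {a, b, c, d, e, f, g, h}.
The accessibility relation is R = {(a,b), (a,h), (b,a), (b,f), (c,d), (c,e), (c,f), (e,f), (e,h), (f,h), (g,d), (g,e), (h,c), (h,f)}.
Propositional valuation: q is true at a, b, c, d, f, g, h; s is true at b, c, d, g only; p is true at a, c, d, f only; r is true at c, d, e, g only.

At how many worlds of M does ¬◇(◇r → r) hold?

Let φ = ¬◇(◇r → r). Evaluate φ at each world:
  a (successors {b, h}): φ is false.
  b (successors {a, f}): φ is false.
  c (successors {d, e, f}): φ is false.
  d (successors ∅): φ is true.
  e (successors {f, h}): φ is false.
  f (successors {h}): φ is true.
  g (successors {d, e}): φ is false.
  h (successors {c, f}): φ is false.
For instance, at b:
  At b: ◇(◇r → r) is true, so ¬◇(◇r → r) is false.
    At b: ◇(◇r → r) requires ◇r → r at some successor in {a, f}.
      ◇r → r holds at a, so ◇(◇r → r) is true at b.
Satisfying worlds: {d, f}

2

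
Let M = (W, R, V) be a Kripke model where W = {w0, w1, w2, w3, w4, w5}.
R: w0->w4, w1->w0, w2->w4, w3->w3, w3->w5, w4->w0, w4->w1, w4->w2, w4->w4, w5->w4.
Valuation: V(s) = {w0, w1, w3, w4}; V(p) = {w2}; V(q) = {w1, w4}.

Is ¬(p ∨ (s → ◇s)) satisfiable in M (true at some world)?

No

Recall that ◇ψ holds at a world iff ψ holds at some accessible world.
Let φ = ¬(p ∨ (s → ◇s)). Evaluate φ at each world:
  w0 (successors {w4}): φ is false.
  w1 (successors {w0}): φ is false.
  w2 (successors {w4}): φ is false.
  w3 (successors {w3, w5}): φ is false.
  w4 (successors {w0, w1, w2, w4}): φ is false.
  w5 (successors {w4}): φ is false.
For instance, at w5:
  At w5: p ∨ (s → ◇s) is true, so ¬(p ∨ (s → ◇s)) is false.
    At w5: p is false, s → ◇s is true, so p ∨ (s → ◇s) is true.
      At w5: s is false, ◇s is true, so s → ◇s is true.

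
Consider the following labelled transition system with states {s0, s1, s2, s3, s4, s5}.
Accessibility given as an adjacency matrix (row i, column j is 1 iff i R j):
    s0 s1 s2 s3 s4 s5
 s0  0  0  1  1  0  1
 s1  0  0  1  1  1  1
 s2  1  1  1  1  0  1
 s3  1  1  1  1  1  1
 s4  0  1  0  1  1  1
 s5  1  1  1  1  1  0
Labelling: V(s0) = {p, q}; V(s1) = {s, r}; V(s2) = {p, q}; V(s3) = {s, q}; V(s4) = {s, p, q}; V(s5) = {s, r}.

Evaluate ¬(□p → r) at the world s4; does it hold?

No

At s4: □p → r is true, so ¬(□p → r) is false.
  At s4: □p is false, r is false, so □p → r is true.
    At s4: □p requires p at every successor {s1, s3, s4, s5}.
      p fails at s1, so □p is false at s4.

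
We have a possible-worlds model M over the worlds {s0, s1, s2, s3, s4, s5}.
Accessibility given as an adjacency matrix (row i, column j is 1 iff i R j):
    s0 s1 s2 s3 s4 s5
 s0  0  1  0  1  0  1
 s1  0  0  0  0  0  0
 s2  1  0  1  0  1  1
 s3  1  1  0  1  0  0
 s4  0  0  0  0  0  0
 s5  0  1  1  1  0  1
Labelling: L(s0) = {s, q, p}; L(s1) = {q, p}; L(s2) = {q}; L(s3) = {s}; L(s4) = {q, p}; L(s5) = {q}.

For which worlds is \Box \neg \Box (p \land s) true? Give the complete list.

s1, s4

Let φ = \Box \neg \Box (p \land s). Evaluate φ at each world:
  s0 (successors {s1, s3, s5}): φ is false.
  s1 (successors ∅): φ is true.
  s2 (successors {s0, s2, s4, s5}): φ is false.
  s3 (successors {s0, s1, s3}): φ is false.
  s4 (successors ∅): φ is true.
  s5 (successors {s1, s2, s3, s5}): φ is false.
For instance, at s2:
  At s2: \Box \neg \Box (p \land s) requires \neg \Box (p \land s) at every successor {s0, s2, s4, s5}.
    \neg \Box (p \land s) fails at s4, so \Box \neg \Box (p \land s) is false at s2.
      At s4: \Box (p \land s) is true, so \neg \Box (p \land s) is false.
Satisfying worlds: {s1, s4}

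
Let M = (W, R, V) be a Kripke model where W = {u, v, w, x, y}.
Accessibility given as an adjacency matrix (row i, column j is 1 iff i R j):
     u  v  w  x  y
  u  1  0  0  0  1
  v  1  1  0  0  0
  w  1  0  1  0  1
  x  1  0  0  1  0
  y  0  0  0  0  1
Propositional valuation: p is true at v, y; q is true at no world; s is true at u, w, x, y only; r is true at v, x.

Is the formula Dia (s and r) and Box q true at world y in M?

Recall that Box ψ holds at a world iff ψ holds at every accessible world, and Dia ψ holds iff ψ holds at some accessible world.
At y: Dia (s and r) is false, Box q is false, so Dia (s and r) and Box q is false.
  At y: Dia (s and r) requires s and r at some successor in {y}.
    At y: s and r is false.
  So Dia (s and r) is false at y.
  At y: Box q requires q at every successor {y}.
    q fails at y, so Box q is false at y.

No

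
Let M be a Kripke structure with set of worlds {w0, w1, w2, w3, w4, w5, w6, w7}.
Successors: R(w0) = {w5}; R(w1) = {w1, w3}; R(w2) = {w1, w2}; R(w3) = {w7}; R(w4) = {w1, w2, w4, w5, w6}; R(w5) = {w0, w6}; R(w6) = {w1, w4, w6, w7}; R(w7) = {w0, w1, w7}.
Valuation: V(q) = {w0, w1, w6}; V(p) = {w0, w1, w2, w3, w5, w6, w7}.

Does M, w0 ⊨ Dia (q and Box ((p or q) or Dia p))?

No

At w0: Dia (q and Box ((p or q) or Dia p)) requires q and Box ((p or q) or Dia p) at some successor in {w5}.
  At w5: q and Box ((p or q) or Dia p) is false.
So Dia (q and Box ((p or q) or Dia p)) is false at w0.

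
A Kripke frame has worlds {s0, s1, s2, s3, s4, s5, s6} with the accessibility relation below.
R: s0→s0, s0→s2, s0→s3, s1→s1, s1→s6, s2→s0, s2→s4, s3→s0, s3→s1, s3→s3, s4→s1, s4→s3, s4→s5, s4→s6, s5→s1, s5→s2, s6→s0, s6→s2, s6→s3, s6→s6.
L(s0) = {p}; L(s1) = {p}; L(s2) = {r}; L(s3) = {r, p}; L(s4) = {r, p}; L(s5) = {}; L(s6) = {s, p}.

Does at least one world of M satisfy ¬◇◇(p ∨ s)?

Let φ = ¬◇◇(p ∨ s). Evaluate φ at each world:
  s0 (successors {s0, s2, s3}): φ is false.
  s1 (successors {s1, s6}): φ is false.
  s2 (successors {s0, s4}): φ is false.
  s3 (successors {s0, s1, s3}): φ is false.
  s4 (successors {s1, s3, s5, s6}): φ is false.
  s5 (successors {s1, s2}): φ is false.
  s6 (successors {s0, s2, s3, s6}): φ is false.
For instance, at s0:
  At s0: ◇◇(p ∨ s) is true, so ¬◇◇(p ∨ s) is false.
    At s0: ◇◇(p ∨ s) requires ◇(p ∨ s) at some successor in {s0, s2, s3}.
      ◇(p ∨ s) holds at s0, so ◇◇(p ∨ s) is true at s0.

No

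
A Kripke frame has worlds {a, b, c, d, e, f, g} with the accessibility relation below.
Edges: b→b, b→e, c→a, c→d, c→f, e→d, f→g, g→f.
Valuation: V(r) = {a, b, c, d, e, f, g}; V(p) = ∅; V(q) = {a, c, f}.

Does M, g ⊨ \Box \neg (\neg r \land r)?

Recall that \Box ψ holds at a world iff ψ holds at every accessible world, and \Diamond ψ holds iff ψ holds at some accessible world.
At g: \Box \neg (\neg r \land r) requires \neg (\neg r \land r) at every successor {f}.
  At f: \neg (\neg r \land r) is true.
So \Box \neg (\neg r \land r) is true at g.

Yes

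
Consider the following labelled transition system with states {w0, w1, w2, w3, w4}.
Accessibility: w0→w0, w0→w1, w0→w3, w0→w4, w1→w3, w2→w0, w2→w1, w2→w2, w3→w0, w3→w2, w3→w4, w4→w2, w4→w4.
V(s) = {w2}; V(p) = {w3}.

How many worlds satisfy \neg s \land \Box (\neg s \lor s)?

4

Let φ = \neg s \land \Box (\neg s \lor s). Evaluate φ at each world:
  w0 (successors {w0, w1, w3, w4}): φ is true.
  w1 (successors {w3}): φ is true.
  w2 (successors {w0, w1, w2}): φ is false.
  w3 (successors {w0, w2, w4}): φ is true.
  w4 (successors {w2, w4}): φ is true.
For instance, at w1:
  At w1: \neg s is true, \Box (\neg s \lor s) is true, so \neg s \land \Box (\neg s \lor s) is true.
    At w1: \Box (\neg s \lor s) requires \neg s \lor s at every successor {w3}.
      At w3: \neg s \lor s is true.
    So \Box (\neg s \lor s) is true at w1.
Satisfying worlds: {w0, w1, w3, w4}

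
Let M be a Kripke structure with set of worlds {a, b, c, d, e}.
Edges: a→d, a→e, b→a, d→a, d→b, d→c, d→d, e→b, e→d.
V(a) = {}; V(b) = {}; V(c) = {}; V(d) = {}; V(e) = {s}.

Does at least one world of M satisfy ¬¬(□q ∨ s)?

Let φ = ¬¬(□q ∨ s). Evaluate φ at each world:
  a (successors {d, e}): φ is false.
  b (successors {a}): φ is false.
  c (successors ∅): φ is true.
  d (successors {a, b, c, d}): φ is false.
  e (successors {b, d}): φ is true.
Detail at c (witness):
  At c: ¬(□q ∨ s) is false, so ¬¬(□q ∨ s) is true.
    At c: □q ∨ s is true, so ¬(□q ∨ s) is false.
      At c: □q is true, s is false, so □q ∨ s is true.

Yes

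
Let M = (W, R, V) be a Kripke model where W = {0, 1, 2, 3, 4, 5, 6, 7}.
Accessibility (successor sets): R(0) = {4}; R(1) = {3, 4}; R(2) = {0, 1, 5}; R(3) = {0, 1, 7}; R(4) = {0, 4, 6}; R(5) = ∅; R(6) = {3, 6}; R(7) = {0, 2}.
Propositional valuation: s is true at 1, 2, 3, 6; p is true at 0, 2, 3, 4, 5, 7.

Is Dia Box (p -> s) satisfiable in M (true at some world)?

Let φ = Dia Box (p -> s). Evaluate φ at each world:
  0 (successors {4}): φ is false.
  1 (successors {3, 4}): φ is false.
  2 (successors {0, 1, 5}): φ is true.
  3 (successors {0, 1, 7}): φ is false.
  4 (successors {0, 4, 6}): φ is true.
  5 (successors ∅): φ is false.
  6 (successors {3, 6}): φ is true.
  7 (successors {0, 2}): φ is false.
Detail at 2 (witness):
  At 2: Dia Box (p -> s) requires Box (p -> s) at some successor in {0, 1, 5}.
    Box (p -> s) holds at 5, so Dia Box (p -> s) is true at 2.
      At 5: no accessible worlds, so Box (p -> s) holds vacuously.

Yes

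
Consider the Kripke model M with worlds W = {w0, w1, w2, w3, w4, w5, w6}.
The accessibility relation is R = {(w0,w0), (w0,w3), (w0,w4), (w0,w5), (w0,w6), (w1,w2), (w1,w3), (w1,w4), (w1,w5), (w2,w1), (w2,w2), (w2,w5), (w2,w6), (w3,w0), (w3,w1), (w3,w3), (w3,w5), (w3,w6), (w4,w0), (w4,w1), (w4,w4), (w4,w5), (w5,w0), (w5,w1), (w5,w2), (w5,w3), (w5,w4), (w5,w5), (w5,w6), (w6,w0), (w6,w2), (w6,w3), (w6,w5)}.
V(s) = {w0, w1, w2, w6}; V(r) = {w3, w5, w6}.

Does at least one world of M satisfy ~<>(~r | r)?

Let φ = ~<>(~r | r). Evaluate φ at each world:
  w0 (successors {w0, w3, w4, w5, w6}): φ is false.
  w1 (successors {w2, w3, w4, w5}): φ is false.
  w2 (successors {w1, w2, w5, w6}): φ is false.
  w3 (successors {w0, w1, w3, w5, w6}): φ is false.
  w4 (successors {w0, w1, w4, w5}): φ is false.
  w5 (successors {w0, w1, w2, w3, w4, w5, w6}): φ is false.
  w6 (successors {w0, w2, w3, w5}): φ is false.
For instance, at w6:
  At w6: <>(~r | r) is true, so ~<>(~r | r) is false.
    At w6: <>(~r | r) requires ~r | r at some successor in {w0, w2, w3, w5}.
      ~r | r holds at w0, so <>(~r | r) is true at w6.

No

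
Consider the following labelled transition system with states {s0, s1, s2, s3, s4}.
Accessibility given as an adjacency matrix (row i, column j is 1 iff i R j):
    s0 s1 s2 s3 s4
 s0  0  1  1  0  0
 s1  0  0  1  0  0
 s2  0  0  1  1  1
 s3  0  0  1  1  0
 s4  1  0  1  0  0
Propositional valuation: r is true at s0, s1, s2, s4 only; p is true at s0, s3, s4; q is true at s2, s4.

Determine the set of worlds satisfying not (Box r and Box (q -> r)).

Let φ = not (Box r and Box (q -> r)). Evaluate φ at each world:
  s0 (successors {s1, s2}): φ is false.
  s1 (successors {s2}): φ is false.
  s2 (successors {s2, s3, s4}): φ is true.
  s3 (successors {s2, s3}): φ is true.
  s4 (successors {s0, s2}): φ is false.
For instance, at s2:
  At s2: Box r and Box (q -> r) is false, so not (Box r and Box (q -> r)) is true.
    At s2: Box r is false, Box (q -> r) is true, so Box r and Box (q -> r) is false.
      At s2: Box r requires r at every successor {s2, s3, s4}.
        r fails at s3, so Box r is false at s2.
      At s2: Box (q -> r) requires q -> r at every successor {s2, s3, s4}.
        At s2: q -> r is true.
        At s3: q -> r is true.
        At s4: q -> r is true.
      So Box (q -> r) is true at s2.
Satisfying worlds: {s2, s3}

s2, s3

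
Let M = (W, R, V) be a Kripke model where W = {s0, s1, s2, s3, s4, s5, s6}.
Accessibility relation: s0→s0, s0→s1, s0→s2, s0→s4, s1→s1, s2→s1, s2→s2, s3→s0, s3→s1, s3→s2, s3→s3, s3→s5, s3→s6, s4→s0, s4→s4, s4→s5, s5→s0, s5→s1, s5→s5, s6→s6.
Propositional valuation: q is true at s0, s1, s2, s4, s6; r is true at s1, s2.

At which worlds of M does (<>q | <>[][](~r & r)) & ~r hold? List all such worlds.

s0, s3, s4, s5, s6

Let φ = (<>q | <>[][](~r & r)) & ~r. Evaluate φ at each world:
  s0 (successors {s0, s1, s2, s4}): φ is true.
  s1 (successors {s1}): φ is false.
  s2 (successors {s1, s2}): φ is false.
  s3 (successors {s0, s1, s2, s3, s5, s6}): φ is true.
  s4 (successors {s0, s4, s5}): φ is true.
  s5 (successors {s0, s1, s5}): φ is true.
  s6 (successors {s6}): φ is true.
For instance, at s1:
  At s1: <>q | <>[][](~r & r) is true, ~r is false, so (<>q | <>[][](~r & r)) & ~r is false.
    At s1: <>q is true, <>[][](~r & r) is false, so <>q | <>[][](~r & r) is true.
      At s1: <>q requires q at some successor in {s1}.
        q holds at s1, so <>q is true at s1.
      At s1: <>[][](~r & r) requires [][](~r & r) at some successor in {s1}.
        At s1: [][](~r & r) is false.
      So <>[][](~r & r) is false at s1.
Satisfying worlds: {s0, s3, s4, s5, s6}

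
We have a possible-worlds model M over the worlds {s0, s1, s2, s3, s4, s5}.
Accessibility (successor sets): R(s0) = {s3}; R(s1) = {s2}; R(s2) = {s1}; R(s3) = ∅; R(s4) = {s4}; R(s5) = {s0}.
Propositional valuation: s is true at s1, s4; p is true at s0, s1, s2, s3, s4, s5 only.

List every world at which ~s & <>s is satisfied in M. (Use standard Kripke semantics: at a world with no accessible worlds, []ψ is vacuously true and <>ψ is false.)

s2

Let φ = ~s & <>s. Evaluate φ at each world:
  s0 (successors {s3}): φ is false.
  s1 (successors {s2}): φ is false.
  s2 (successors {s1}): φ is true.
  s3 (successors ∅): φ is false.
  s4 (successors {s4}): φ is false.
  s5 (successors {s0}): φ is false.
For instance, at s5:
  At s5: ~s is true, <>s is false, so ~s & <>s is false.
    At s5: <>s requires s at some successor in {s0}.
      At s0: s is false.
    So <>s is false at s5.
Satisfying worlds: {s2}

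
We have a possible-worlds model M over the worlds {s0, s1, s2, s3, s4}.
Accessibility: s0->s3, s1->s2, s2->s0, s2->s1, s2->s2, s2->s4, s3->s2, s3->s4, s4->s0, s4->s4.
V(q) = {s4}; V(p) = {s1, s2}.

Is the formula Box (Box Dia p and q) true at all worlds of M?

Let φ = Box (Box Dia p and q). Evaluate φ at each world:
  s0 (successors {s3}): φ is false.
  s1 (successors {s2}): φ is false.
  s2 (successors {s0, s1, s2, s4}): φ is false.
  s3 (successors {s2, s4}): φ is false.
  s4 (successors {s0, s4}): φ is false.
Detail at s0 (counterexample):
  At s0: Box (Box Dia p and q) requires Box Dia p and q at every successor {s3}.
    Box Dia p and q fails at s3, so Box (Box Dia p and q) is false at s0.
      At s3: Box Dia p is false, q is false, so Box Dia p and q is false.

No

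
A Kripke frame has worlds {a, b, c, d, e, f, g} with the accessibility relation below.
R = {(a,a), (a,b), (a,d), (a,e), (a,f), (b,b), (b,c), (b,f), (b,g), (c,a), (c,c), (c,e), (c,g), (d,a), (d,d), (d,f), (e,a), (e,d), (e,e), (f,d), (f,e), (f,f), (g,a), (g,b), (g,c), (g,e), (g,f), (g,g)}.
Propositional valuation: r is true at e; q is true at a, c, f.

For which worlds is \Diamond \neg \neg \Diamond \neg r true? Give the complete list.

a, b, c, d, e, f, g

Let φ = \Diamond \neg \neg \Diamond \neg r. Evaluate φ at each world:
  a (successors {a, b, d, e, f}): φ is true.
  b (successors {b, c, f, g}): φ is true.
  c (successors {a, c, e, g}): φ is true.
  d (successors {a, d, f}): φ is true.
  e (successors {a, d, e}): φ is true.
  f (successors {d, e, f}): φ is true.
  g (successors {a, b, c, e, f, g}): φ is true.
For instance, at e:
  At e: \Diamond \neg \neg \Diamond \neg r requires \neg \neg \Diamond \neg r at some successor in {a, d, e}.
    \neg \neg \Diamond \neg r holds at a, so \Diamond \neg \neg \Diamond \neg r is true at e.
      At a: \neg \Diamond \neg r is false, so \neg \neg \Diamond \neg r is true.
Satisfying worlds: {a, b, c, d, e, f, g}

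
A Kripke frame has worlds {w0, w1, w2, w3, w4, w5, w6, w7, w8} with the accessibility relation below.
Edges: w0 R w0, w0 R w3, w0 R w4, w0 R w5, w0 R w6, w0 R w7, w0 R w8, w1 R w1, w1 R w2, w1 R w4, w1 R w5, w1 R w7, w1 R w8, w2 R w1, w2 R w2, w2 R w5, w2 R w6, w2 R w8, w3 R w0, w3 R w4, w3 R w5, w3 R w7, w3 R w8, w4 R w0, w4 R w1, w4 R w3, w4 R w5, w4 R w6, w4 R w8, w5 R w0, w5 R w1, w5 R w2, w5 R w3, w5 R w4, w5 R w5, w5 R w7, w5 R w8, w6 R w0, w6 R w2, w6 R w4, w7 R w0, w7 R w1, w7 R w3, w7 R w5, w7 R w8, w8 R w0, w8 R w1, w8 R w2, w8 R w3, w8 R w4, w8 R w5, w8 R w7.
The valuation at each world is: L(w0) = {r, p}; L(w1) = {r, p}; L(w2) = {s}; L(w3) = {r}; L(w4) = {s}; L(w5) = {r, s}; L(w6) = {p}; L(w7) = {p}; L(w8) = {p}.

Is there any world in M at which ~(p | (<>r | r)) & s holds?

Let φ = ~(p | (<>r | r)) & s. Evaluate φ at each world:
  w0 (successors {w0, w3, w4, w5, w6, w7, w8}): φ is false.
  w1 (successors {w1, w2, w4, w5, w7, w8}): φ is false.
  w2 (successors {w1, w2, w5, w6, w8}): φ is false.
  w3 (successors {w0, w4, w5, w7, w8}): φ is false.
  w4 (successors {w0, w1, w3, w5, w6, w8}): φ is false.
  w5 (successors {w0, w1, w2, w3, w4, w5, w7, w8}): φ is false.
  w6 (successors {w0, w2, w4}): φ is false.
  w7 (successors {w0, w1, w3, w5, w8}): φ is false.
  w8 (successors {w0, w1, w2, w3, w4, w5, w7}): φ is false.
For instance, at w4:
  At w4: ~(p | (<>r | r)) is false, s is true, so ~(p | (<>r | r)) & s is false.
    At w4: p | (<>r | r) is true, so ~(p | (<>r | r)) is false.
      At w4: p is false, <>r | r is true, so p | (<>r | r) is true.

No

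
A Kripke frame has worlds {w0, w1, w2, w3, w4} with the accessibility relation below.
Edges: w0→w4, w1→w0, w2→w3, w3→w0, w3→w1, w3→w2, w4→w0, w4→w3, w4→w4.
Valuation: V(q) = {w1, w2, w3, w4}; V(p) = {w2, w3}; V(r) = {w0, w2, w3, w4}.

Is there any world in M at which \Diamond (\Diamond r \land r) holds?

Let φ = \Diamond (\Diamond r \land r). Evaluate φ at each world:
  w0 (successors {w4}): φ is true.
  w1 (successors {w0}): φ is true.
  w2 (successors {w3}): φ is true.
  w3 (successors {w0, w1, w2}): φ is true.
  w4 (successors {w0, w3, w4}): φ is true.
Detail at w0 (witness):
  At w0: \Diamond (\Diamond r \land r) requires \Diamond r \land r at some successor in {w4}.
    \Diamond r \land r holds at w4, so \Diamond (\Diamond r \land r) is true at w0.
      At w4: \Diamond r is true, r is true, so \Diamond r \land r is true.

Yes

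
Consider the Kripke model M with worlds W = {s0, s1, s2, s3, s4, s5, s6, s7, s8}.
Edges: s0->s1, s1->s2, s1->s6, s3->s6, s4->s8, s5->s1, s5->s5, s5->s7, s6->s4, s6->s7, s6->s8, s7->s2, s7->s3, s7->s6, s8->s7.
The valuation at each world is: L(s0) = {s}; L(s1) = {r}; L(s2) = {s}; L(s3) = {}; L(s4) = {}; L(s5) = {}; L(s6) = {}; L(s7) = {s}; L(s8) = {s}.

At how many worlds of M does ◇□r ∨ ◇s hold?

6

Let φ = ◇□r ∨ ◇s. Evaluate φ at each world:
  s0 (successors {s1}): φ is false.
  s1 (successors {s2, s6}): φ is true.
  s2 (successors ∅): φ is false.
  s3 (successors {s6}): φ is false.
  s4 (successors {s8}): φ is true.
  s5 (successors {s1, s5, s7}): φ is true.
  s6 (successors {s4, s7, s8}): φ is true.
  s7 (successors {s2, s3, s6}): φ is true.
  s8 (successors {s7}): φ is true.
For instance, at s8:
  At s8: ◇□r is false, ◇s is true, so ◇□r ∨ ◇s is true.
    At s8: ◇□r requires □r at some successor in {s7}.
      At s7: □r is false.
    So ◇□r is false at s8.
    At s8: ◇s requires s at some successor in {s7}.
      s holds at s7, so ◇s is true at s8.
Satisfying worlds: {s1, s4, s5, s6, s7, s8}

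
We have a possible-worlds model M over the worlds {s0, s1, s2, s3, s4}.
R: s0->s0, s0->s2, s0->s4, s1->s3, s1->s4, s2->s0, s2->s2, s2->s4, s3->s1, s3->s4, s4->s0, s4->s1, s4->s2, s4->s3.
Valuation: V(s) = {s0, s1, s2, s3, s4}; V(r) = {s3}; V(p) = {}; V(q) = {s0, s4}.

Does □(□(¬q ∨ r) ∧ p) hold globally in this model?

No

Let φ = □(□(¬q ∨ r) ∧ p). Evaluate φ at each world:
  s0 (successors {s0, s2, s4}): φ is false.
  s1 (successors {s3, s4}): φ is false.
  s2 (successors {s0, s2, s4}): φ is false.
  s3 (successors {s1, s4}): φ is false.
  s4 (successors {s0, s1, s2, s3}): φ is false.
Detail at s0 (counterexample):
  At s0: □(□(¬q ∨ r) ∧ p) requires □(¬q ∨ r) ∧ p at every successor {s0, s2, s4}.
    □(¬q ∨ r) ∧ p fails at s0, so □(□(¬q ∨ r) ∧ p) is false at s0.
      At s0: □(¬q ∨ r) is false, p is false, so □(¬q ∨ r) ∧ p is false.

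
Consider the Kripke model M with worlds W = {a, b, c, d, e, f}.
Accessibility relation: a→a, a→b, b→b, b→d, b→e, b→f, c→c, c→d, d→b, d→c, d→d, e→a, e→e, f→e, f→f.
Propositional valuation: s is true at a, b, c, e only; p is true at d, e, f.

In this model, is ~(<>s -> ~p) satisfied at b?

At b: <>s -> ~p is true, so ~(<>s -> ~p) is false.
  At b: <>s is true, ~p is true, so <>s -> ~p is true.
    At b: <>s requires s at some successor in {b, d, e, f}.
      s holds at b, so <>s is true at b.

No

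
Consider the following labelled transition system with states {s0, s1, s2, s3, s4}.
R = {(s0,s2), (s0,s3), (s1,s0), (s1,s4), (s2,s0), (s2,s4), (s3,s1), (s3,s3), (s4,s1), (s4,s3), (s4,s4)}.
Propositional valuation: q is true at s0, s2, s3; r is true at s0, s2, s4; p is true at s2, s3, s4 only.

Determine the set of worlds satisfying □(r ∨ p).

s0, s1, s2

Let φ = □(r ∨ p). Evaluate φ at each world:
  s0 (successors {s2, s3}): φ is true.
  s1 (successors {s0, s4}): φ is true.
  s2 (successors {s0, s4}): φ is true.
  s3 (successors {s1, s3}): φ is false.
  s4 (successors {s1, s3, s4}): φ is false.
For instance, at s4:
  At s4: □(r ∨ p) requires r ∨ p at every successor {s1, s3, s4}.
    r ∨ p fails at s1, so □(r ∨ p) is false at s4.
Satisfying worlds: {s0, s1, s2}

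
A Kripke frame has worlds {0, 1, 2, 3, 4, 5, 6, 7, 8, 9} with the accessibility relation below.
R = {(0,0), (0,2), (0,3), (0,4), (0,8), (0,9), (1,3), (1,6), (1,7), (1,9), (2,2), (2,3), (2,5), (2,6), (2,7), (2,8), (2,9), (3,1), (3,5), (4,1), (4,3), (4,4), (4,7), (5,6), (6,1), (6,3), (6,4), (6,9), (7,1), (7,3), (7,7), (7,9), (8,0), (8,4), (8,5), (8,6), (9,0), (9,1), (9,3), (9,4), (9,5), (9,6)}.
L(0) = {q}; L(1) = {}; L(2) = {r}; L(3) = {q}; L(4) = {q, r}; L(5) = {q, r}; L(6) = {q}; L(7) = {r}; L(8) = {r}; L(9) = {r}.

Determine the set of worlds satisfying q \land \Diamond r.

0, 3, 4, 6

Recall that \Diamond ψ holds at a world iff ψ holds at some accessible world.
Let φ = q \land \Diamond r. Evaluate φ at each world:
  0 (successors {0, 2, 3, 4, 8, 9}): φ is true.
  1 (successors {3, 6, 7, 9}): φ is false.
  2 (successors {2, 3, 5, 6, 7, 8, 9}): φ is false.
  3 (successors {1, 5}): φ is true.
  4 (successors {1, 3, 4, 7}): φ is true.
  5 (successors {6}): φ is false.
  6 (successors {1, 3, 4, 9}): φ is true.
  7 (successors {1, 3, 7, 9}): φ is false.
  8 (successors {0, 4, 5, 6}): φ is false.
  9 (successors {0, 1, 3, 4, 5, 6}): φ is false.
For instance, at 9:
  At 9: q is false, \Diamond r is true, so q \land \Diamond r is false.
    At 9: \Diamond r requires r at some successor in {0, 1, 3, 4, 5, 6}.
      r holds at 4, so \Diamond r is true at 9.
Satisfying worlds: {0, 3, 4, 6}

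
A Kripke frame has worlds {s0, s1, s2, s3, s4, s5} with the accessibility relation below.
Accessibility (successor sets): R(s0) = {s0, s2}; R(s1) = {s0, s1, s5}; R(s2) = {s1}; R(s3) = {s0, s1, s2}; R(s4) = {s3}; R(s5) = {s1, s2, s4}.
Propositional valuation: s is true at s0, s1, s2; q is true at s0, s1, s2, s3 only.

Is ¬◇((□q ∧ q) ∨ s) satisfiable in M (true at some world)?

Let φ = ¬◇((□q ∧ q) ∨ s). Evaluate φ at each world:
  s0 (successors {s0, s2}): φ is false.
  s1 (successors {s0, s1, s5}): φ is false.
  s2 (successors {s1}): φ is false.
  s3 (successors {s0, s1, s2}): φ is false.
  s4 (successors {s3}): φ is false.
  s5 (successors {s1, s2, s4}): φ is false.
For instance, at s5:
  At s5: ◇((□q ∧ q) ∨ s) is true, so ¬◇((□q ∧ q) ∨ s) is false.
    At s5: ◇((□q ∧ q) ∨ s) requires (□q ∧ q) ∨ s at some successor in {s1, s2, s4}.
      (□q ∧ q) ∨ s holds at s1, so ◇((□q ∧ q) ∨ s) is true at s5.

No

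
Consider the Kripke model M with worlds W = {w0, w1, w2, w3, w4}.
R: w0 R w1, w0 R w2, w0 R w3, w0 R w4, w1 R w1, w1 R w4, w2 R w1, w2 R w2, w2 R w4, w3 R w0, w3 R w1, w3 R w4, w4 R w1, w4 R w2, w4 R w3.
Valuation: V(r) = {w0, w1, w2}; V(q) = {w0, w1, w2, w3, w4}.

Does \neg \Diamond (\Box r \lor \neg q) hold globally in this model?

Yes

Let φ = \neg \Diamond (\Box r \lor \neg q). Evaluate φ at each world:
  w0 (successors {w1, w2, w3, w4}): φ is true.
  w1 (successors {w1, w4}): φ is true.
  w2 (successors {w1, w2, w4}): φ is true.
  w3 (successors {w0, w1, w4}): φ is true.
  w4 (successors {w1, w2, w3}): φ is true.
For instance, at w3:
  At w3: \Diamond (\Box r \lor \neg q) is false, so \neg \Diamond (\Box r \lor \neg q) is true.
    At w3: \Diamond (\Box r \lor \neg q) requires \Box r \lor \neg q at some successor in {w0, w1, w4}.
      At w0: \Box r \lor \neg q is false.
      At w1: \Box r \lor \neg q is false.
      At w4: \Box r \lor \neg q is false.
    So \Diamond (\Box r \lor \neg q) is false at w3.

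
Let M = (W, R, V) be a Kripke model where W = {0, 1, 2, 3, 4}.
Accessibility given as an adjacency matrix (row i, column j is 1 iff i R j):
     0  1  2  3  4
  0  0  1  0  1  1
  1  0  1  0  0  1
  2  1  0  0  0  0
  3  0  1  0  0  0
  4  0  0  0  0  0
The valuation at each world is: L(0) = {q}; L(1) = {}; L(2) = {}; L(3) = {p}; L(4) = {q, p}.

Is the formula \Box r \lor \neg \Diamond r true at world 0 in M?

Yes

At 0: \Box r is false, \neg \Diamond r is true, so \Box r \lor \neg \Diamond r is true.
  At 0: \Box r requires r at every successor {1, 3, 4}.
    r fails at 1, so \Box r is false at 0.
  At 0: \Diamond r is false, so \neg \Diamond r is true.
    At 0: \Diamond r requires r at some successor in {1, 3, 4}.
      At 1: r is false.
      At 3: r is false.
      At 4: r is false.
    So \Diamond r is false at 0.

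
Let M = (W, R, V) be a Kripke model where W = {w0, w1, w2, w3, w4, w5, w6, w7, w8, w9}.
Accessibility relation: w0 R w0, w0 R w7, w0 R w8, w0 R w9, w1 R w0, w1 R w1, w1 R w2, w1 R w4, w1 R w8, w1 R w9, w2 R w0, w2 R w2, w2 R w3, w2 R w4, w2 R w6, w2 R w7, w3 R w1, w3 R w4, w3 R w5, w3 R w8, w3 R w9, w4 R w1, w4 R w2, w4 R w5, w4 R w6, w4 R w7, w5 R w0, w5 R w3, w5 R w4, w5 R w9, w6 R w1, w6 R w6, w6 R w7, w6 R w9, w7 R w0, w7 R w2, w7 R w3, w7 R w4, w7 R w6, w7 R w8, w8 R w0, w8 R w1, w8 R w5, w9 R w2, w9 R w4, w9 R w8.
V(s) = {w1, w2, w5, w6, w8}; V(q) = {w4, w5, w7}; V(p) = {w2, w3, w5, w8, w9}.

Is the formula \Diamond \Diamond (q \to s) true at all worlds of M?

Yes

Recall that \Diamond ψ holds at a world iff ψ holds at some accessible world.
Let φ = \Diamond \Diamond (q \to s). Evaluate φ at each world:
  w0 (successors {w0, w7, w8, w9}): φ is true.
  w1 (successors {w0, w1, w2, w4, w8, w9}): φ is true.
  w2 (successors {w0, w2, w3, w4, w6, w7}): φ is true.
  w3 (successors {w1, w4, w5, w8, w9}): φ is true.
  w4 (successors {w1, w2, w5, w6, w7}): φ is true.
  w5 (successors {w0, w3, w4, w9}): φ is true.
  w6 (successors {w1, w6, w7, w9}): φ is true.
  w7 (successors {w0, w2, w3, w4, w6, w8}): φ is true.
  w8 (successors {w0, w1, w5}): φ is true.
  w9 (successors {w2, w4, w8}): φ is true.
For instance, at w8:
  At w8: \Diamond \Diamond (q \to s) requires \Diamond (q \to s) at some successor in {w0, w1, w5}.
    \Diamond (q \to s) holds at w0, so \Diamond \Diamond (q \to s) is true at w8.
      At w0: \Diamond (q \to s) requires q \to s at some successor in {w0, w7, w8, w9}.
        q \to s holds at w0, so \Diamond (q \to s) is true at w0.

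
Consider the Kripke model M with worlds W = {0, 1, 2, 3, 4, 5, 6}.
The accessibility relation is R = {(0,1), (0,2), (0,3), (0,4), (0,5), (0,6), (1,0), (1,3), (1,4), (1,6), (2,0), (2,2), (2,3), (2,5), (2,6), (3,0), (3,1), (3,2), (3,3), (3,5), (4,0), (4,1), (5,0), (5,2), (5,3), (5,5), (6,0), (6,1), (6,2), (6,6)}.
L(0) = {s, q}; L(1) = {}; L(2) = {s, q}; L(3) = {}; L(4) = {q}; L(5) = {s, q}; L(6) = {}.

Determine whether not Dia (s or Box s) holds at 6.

At 6: Dia (s or Box s) is true, so not Dia (s or Box s) is false.
  At 6: Dia (s or Box s) requires s or Box s at some successor in {0, 1, 2, 6}.
    s or Box s holds at 0, so Dia (s or Box s) is true at 6.
      At 0: s is true, Box s is false, so s or Box s is true.

No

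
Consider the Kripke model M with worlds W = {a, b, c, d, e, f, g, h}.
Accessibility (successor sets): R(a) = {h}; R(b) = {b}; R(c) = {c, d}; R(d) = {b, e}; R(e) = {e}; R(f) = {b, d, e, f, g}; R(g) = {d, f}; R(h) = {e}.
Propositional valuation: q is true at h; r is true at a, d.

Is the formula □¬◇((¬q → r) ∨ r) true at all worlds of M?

No

Let φ = □¬◇((¬q → r) ∨ r). Evaluate φ at each world:
  a (successors {h}): φ is true.
  b (successors {b}): φ is true.
  c (successors {c, d}): φ is false.
  d (successors {b, e}): φ is true.
  e (successors {e}): φ is true.
  f (successors {b, d, e, f, g}): φ is false.
  g (successors {d, f}): φ is false.
  h (successors {e}): φ is true.
Detail at c (counterexample):
  At c: □¬◇((¬q → r) ∨ r) requires ¬◇((¬q → r) ∨ r) at every successor {c, d}.
    ¬◇((¬q → r) ∨ r) fails at c, so □¬◇((¬q → r) ∨ r) is false at c.
      At c: ◇((¬q → r) ∨ r) is true, so ¬◇((¬q → r) ∨ r) is false.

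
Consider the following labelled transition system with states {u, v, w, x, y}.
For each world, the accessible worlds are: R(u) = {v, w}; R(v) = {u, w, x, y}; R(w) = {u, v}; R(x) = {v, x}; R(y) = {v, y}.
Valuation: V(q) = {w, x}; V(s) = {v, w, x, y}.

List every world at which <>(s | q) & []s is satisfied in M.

Let φ = <>(s | q) & []s. Evaluate φ at each world:
  u (successors {v, w}): φ is true.
  v (successors {u, w, x, y}): φ is false.
  w (successors {u, v}): φ is false.
  x (successors {v, x}): φ is true.
  y (successors {v, y}): φ is true.
For instance, at y:
  At y: <>(s | q) is true, []s is true, so <>(s | q) & []s is true.
    At y: <>(s | q) requires s | q at some successor in {v, y}.
      s | q holds at v, so <>(s | q) is true at y.
    At y: []s requires s at every successor {v, y}.
      At v: s is true.
      At y: s is true.
    So []s is true at y.
Satisfying worlds: {u, x, y}

u, x, y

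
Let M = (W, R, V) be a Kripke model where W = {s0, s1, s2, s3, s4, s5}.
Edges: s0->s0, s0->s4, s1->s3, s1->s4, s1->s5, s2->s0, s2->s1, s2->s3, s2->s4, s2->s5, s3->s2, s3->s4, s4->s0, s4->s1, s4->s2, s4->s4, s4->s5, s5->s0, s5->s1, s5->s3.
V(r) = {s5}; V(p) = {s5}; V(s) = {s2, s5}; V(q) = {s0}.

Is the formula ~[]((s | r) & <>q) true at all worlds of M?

Yes

Let φ = ~[]((s | r) & <>q). Evaluate φ at each world:
  s0 (successors {s0, s4}): φ is true.
  s1 (successors {s3, s4, s5}): φ is true.
  s2 (successors {s0, s1, s3, s4, s5}): φ is true.
  s3 (successors {s2, s4}): φ is true.
  s4 (successors {s0, s1, s2, s4, s5}): φ is true.
  s5 (successors {s0, s1, s3}): φ is true.
For instance, at s5:
  At s5: []((s | r) & <>q) is false, so ~[]((s | r) & <>q) is true.
    At s5: []((s | r) & <>q) requires (s | r) & <>q at every successor {s0, s1, s3}.
      (s | r) & <>q fails at s0, so []((s | r) & <>q) is false at s5.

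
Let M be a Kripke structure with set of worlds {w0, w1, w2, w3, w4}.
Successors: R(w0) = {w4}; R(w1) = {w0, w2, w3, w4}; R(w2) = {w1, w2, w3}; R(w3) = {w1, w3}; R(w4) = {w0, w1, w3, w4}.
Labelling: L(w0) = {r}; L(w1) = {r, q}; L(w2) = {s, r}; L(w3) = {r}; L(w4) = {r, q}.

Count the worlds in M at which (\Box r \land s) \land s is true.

Let φ = (\Box r \land s) \land s. Evaluate φ at each world:
  w0 (successors {w4}): φ is false.
  w1 (successors {w0, w2, w3, w4}): φ is false.
  w2 (successors {w1, w2, w3}): φ is true.
  w3 (successors {w1, w3}): φ is false.
  w4 (successors {w0, w1, w3, w4}): φ is false.
For instance, at w4:
  At w4: \Box r \land s is false, s is false, so (\Box r \land s) \land s is false.
    At w4: \Box r is true, s is false, so \Box r \land s is false.
      At w4: \Box r requires r at every successor {w0, w1, w3, w4}.
        At w0: r is true.
        At w1: r is true.
        At w3: r is true.
        At w4: r is true.
      So \Box r is true at w4.
Satisfying worlds: {w2}

1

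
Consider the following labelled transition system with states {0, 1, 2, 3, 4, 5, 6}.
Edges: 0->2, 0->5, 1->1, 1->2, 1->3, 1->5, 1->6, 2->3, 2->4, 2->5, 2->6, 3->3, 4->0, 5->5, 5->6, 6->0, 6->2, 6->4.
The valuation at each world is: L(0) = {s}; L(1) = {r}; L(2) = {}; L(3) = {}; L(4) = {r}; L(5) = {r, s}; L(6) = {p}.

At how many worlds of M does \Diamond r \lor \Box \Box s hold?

Recall that \Box ψ holds at a world iff ψ holds at every accessible world, and \Diamond ψ holds iff ψ holds at some accessible world.
Let φ = \Diamond r \lor \Box \Box s. Evaluate φ at each world:
  0 (successors {2, 5}): φ is true.
  1 (successors {1, 2, 3, 5, 6}): φ is true.
  2 (successors {3, 4, 5, 6}): φ is true.
  3 (successors {3}): φ is false.
  4 (successors {0}): φ is false.
  5 (successors {5, 6}): φ is true.
  6 (successors {0, 2, 4}): φ is true.
For instance, at 5:
  At 5: \Diamond r is true, \Box \Box s is false, so \Diamond r \lor \Box \Box s is true.
    At 5: \Diamond r requires r at some successor in {5, 6}.
      r holds at 5, so \Diamond r is true at 5.
    At 5: \Box \Box s requires \Box s at every successor {5, 6}.
      \Box s fails at 5, so \Box \Box s is false at 5.
Satisfying worlds: {0, 1, 2, 5, 6}

5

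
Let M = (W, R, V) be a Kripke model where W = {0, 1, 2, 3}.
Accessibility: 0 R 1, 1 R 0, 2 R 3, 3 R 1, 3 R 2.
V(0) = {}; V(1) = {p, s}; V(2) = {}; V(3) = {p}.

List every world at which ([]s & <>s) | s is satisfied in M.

Recall that []ψ holds at a world iff ψ holds at every accessible world, and <>ψ holds iff ψ holds at some accessible world.
Let φ = ([]s & <>s) | s. Evaluate φ at each world:
  0 (successors {1}): φ is true.
  1 (successors {0}): φ is true.
  2 (successors {3}): φ is false.
  3 (successors {1, 2}): φ is false.
For instance, at 3:
  At 3: []s & <>s is false, s is false, so ([]s & <>s) | s is false.
    At 3: []s is false, <>s is true, so []s & <>s is false.
      At 3: []s requires s at every successor {1, 2}.
        s fails at 2, so []s is false at 3.
      At 3: <>s requires s at some successor in {1, 2}.
        s holds at 1, so <>s is true at 3.
Satisfying worlds: {0, 1}

0, 1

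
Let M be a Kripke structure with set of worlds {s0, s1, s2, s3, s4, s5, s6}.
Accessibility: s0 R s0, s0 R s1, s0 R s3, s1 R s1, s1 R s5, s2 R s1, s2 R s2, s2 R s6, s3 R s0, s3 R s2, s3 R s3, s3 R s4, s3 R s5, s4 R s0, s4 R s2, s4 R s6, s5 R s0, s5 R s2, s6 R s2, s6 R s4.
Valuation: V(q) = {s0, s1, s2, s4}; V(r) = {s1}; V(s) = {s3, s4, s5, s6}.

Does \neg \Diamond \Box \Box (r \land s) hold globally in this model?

Recall that \Box ψ holds at a world iff ψ holds at every accessible world, and \Diamond ψ holds iff ψ holds at some accessible world.
Let φ = \neg \Diamond \Box \Box (r \land s). Evaluate φ at each world:
  s0 (successors {s0, s1, s3}): φ is true.
  s1 (successors {s1, s5}): φ is true.
  s2 (successors {s1, s2, s6}): φ is true.
  s3 (successors {s0, s2, s3, s4, s5}): φ is true.
  s4 (successors {s0, s2, s6}): φ is true.
  s5 (successors {s0, s2}): φ is true.
  s6 (successors {s2, s4}): φ is true.
For instance, at s0:
  At s0: \Diamond \Box \Box (r \land s) is false, so \neg \Diamond \Box \Box (r \land s) is true.
    At s0: \Diamond \Box \Box (r \land s) requires \Box \Box (r \land s) at some successor in {s0, s1, s3}.
      At s0: \Box \Box (r \land s) is false.
      At s1: \Box \Box (r \land s) is false.
      At s3: \Box \Box (r \land s) is false.
    So \Diamond \Box \Box (r \land s) is false at s0.

Yes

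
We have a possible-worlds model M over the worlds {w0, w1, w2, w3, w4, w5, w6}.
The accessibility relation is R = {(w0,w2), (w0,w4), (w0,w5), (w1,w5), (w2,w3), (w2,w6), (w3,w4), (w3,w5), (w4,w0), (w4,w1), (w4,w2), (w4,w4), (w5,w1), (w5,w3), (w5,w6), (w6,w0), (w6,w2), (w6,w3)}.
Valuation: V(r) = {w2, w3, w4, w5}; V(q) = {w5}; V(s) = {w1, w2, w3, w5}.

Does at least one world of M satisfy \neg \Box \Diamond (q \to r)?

Let φ = \neg \Box \Diamond (q \to r). Evaluate φ at each world:
  w0 (successors {w2, w4, w5}): φ is false.
  w1 (successors {w5}): φ is false.
  w2 (successors {w3, w6}): φ is false.
  w3 (successors {w4, w5}): φ is false.
  w4 (successors {w0, w1, w2, w4}): φ is false.
  w5 (successors {w1, w3, w6}): φ is false.
  w6 (successors {w0, w2, w3}): φ is false.
For instance, at w6:
  At w6: \Box \Diamond (q \to r) is true, so \neg \Box \Diamond (q \to r) is false.
    At w6: \Box \Diamond (q \to r) requires \Diamond (q \to r) at every successor {w0, w2, w3}.
      At w0: \Diamond (q \to r) is true.
      At w2: \Diamond (q \to r) is true.
      At w3: \Diamond (q \to r) is true.
    So \Box \Diamond (q \to r) is true at w6.

No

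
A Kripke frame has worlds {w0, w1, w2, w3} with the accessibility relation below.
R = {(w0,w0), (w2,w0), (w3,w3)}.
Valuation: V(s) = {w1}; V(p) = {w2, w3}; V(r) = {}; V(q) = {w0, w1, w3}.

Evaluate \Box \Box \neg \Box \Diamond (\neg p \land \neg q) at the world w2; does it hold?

Yes

At w2: \Box \Box \neg \Box \Diamond (\neg p \land \neg q) requires \Box \neg \Box \Diamond (\neg p \land \neg q) at every successor {w0}.
    At w0: \Box \neg \Box \Diamond (\neg p \land \neg q) requires \neg \Box \Diamond (\neg p \land \neg q) at every successor {w0}.
      At w0: \neg \Box \Diamond (\neg p \land \neg q) is true.
    So \Box \neg \Box \Diamond (\neg p \land \neg q) is true at w0.
So \Box \Box \neg \Box \Diamond (\neg p \land \neg q) is true at w2.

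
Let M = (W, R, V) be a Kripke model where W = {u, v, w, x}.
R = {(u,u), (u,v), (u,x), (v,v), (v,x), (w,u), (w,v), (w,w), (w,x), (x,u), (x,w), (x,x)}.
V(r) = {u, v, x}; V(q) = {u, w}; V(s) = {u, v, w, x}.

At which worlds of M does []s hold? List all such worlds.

u, v, w, x

Let φ = []s. Evaluate φ at each world:
  u (successors {u, v, x}): φ is true.
  v (successors {v, x}): φ is true.
  w (successors {u, v, w, x}): φ is true.
  x (successors {u, w, x}): φ is true.
For instance, at u:
  At u: []s requires s at every successor {u, v, x}.
    At u: s is true.
    At v: s is true.
    At x: s is true.
  So []s is true at u.
Satisfying worlds: {u, v, w, x}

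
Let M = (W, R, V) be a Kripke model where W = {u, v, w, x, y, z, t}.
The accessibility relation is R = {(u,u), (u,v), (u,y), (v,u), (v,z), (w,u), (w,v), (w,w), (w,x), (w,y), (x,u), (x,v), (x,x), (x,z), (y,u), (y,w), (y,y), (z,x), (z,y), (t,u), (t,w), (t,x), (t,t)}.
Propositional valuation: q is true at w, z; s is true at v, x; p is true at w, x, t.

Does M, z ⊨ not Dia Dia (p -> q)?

No

At z: Dia Dia (p -> q) is true, so not Dia Dia (p -> q) is false.
  At z: Dia Dia (p -> q) requires Dia (p -> q) at some successor in {x, y}.
    Dia (p -> q) holds at x, so Dia Dia (p -> q) is true at z.
      At x: Dia (p -> q) requires p -> q at some successor in {u, v, x, z}.
        p -> q holds at u, so Dia (p -> q) is true at x.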